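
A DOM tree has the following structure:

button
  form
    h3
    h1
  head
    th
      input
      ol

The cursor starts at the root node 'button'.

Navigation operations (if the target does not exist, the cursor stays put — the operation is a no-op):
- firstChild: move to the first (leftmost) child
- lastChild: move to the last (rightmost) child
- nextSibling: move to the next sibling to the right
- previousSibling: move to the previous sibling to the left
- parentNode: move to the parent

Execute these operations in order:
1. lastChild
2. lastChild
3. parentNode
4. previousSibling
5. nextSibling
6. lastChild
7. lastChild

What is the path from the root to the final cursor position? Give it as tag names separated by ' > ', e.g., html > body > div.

Answer: button > head > th > ol

Derivation:
After 1 (lastChild): head
After 2 (lastChild): th
After 3 (parentNode): head
After 4 (previousSibling): form
After 5 (nextSibling): head
After 6 (lastChild): th
After 7 (lastChild): ol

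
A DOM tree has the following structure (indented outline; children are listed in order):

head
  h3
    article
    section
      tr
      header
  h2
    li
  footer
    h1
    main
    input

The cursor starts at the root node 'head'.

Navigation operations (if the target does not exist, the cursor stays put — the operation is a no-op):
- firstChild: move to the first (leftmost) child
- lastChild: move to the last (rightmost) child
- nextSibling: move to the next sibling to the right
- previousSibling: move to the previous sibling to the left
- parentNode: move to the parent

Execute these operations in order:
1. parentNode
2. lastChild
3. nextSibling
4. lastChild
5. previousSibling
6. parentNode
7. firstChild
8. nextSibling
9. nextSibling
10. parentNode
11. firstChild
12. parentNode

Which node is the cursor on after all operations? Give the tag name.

Answer: footer

Derivation:
After 1 (parentNode): head (no-op, stayed)
After 2 (lastChild): footer
After 3 (nextSibling): footer (no-op, stayed)
After 4 (lastChild): input
After 5 (previousSibling): main
After 6 (parentNode): footer
After 7 (firstChild): h1
After 8 (nextSibling): main
After 9 (nextSibling): input
After 10 (parentNode): footer
After 11 (firstChild): h1
After 12 (parentNode): footer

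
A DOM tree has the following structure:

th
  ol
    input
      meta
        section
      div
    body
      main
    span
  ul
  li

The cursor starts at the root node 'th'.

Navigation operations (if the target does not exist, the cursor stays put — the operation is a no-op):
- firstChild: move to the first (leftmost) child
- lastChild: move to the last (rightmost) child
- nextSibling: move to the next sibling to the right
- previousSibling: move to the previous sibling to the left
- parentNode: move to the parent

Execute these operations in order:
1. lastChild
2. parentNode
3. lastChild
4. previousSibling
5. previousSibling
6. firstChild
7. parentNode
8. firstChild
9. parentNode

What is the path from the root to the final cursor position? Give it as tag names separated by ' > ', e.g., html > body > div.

Answer: th > ol

Derivation:
After 1 (lastChild): li
After 2 (parentNode): th
After 3 (lastChild): li
After 4 (previousSibling): ul
After 5 (previousSibling): ol
After 6 (firstChild): input
After 7 (parentNode): ol
After 8 (firstChild): input
After 9 (parentNode): ol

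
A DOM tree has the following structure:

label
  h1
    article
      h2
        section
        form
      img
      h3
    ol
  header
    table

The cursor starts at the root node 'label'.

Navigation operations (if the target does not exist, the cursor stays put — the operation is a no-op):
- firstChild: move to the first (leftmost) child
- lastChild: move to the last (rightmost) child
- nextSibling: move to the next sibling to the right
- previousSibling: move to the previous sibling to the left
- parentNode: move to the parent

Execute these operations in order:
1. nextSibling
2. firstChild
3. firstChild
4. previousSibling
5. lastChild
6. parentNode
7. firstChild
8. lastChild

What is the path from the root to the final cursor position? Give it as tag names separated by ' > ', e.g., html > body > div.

After 1 (nextSibling): label (no-op, stayed)
After 2 (firstChild): h1
After 3 (firstChild): article
After 4 (previousSibling): article (no-op, stayed)
After 5 (lastChild): h3
After 6 (parentNode): article
After 7 (firstChild): h2
After 8 (lastChild): form

Answer: label > h1 > article > h2 > form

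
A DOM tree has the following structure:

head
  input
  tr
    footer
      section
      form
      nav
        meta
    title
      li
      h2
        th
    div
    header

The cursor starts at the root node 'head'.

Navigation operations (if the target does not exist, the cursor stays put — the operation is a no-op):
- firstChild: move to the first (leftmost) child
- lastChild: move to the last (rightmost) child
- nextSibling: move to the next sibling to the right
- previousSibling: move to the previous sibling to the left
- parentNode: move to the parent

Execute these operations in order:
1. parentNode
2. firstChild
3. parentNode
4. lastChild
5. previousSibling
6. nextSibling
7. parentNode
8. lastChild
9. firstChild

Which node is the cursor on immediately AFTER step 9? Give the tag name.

After 1 (parentNode): head (no-op, stayed)
After 2 (firstChild): input
After 3 (parentNode): head
After 4 (lastChild): tr
After 5 (previousSibling): input
After 6 (nextSibling): tr
After 7 (parentNode): head
After 8 (lastChild): tr
After 9 (firstChild): footer

Answer: footer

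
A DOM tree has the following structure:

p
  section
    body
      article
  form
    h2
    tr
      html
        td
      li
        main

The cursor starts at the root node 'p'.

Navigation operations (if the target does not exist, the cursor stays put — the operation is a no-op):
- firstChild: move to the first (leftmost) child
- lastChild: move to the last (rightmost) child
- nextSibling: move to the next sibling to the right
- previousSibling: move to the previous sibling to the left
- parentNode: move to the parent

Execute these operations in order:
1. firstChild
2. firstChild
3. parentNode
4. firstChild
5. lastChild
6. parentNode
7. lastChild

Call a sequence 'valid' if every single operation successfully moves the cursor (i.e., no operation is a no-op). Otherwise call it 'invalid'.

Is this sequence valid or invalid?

After 1 (firstChild): section
After 2 (firstChild): body
After 3 (parentNode): section
After 4 (firstChild): body
After 5 (lastChild): article
After 6 (parentNode): body
After 7 (lastChild): article

Answer: valid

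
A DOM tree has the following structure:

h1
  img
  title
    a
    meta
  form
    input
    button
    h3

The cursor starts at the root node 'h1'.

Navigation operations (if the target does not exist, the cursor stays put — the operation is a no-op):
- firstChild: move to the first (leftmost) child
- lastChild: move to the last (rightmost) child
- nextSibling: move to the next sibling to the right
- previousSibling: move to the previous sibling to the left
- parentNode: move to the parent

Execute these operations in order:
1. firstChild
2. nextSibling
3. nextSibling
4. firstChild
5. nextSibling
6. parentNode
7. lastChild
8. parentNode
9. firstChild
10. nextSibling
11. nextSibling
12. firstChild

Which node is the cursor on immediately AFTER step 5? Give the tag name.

After 1 (firstChild): img
After 2 (nextSibling): title
After 3 (nextSibling): form
After 4 (firstChild): input
After 5 (nextSibling): button

Answer: button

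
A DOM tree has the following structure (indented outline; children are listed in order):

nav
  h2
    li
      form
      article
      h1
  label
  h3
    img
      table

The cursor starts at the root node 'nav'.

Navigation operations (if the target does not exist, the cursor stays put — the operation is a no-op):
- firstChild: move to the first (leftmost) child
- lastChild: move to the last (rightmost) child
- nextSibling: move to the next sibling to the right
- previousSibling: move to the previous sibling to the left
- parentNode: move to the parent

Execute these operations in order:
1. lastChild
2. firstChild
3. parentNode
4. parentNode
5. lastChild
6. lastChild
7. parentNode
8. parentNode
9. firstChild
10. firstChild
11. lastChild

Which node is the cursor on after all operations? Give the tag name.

Answer: h1

Derivation:
After 1 (lastChild): h3
After 2 (firstChild): img
After 3 (parentNode): h3
After 4 (parentNode): nav
After 5 (lastChild): h3
After 6 (lastChild): img
After 7 (parentNode): h3
After 8 (parentNode): nav
After 9 (firstChild): h2
After 10 (firstChild): li
After 11 (lastChild): h1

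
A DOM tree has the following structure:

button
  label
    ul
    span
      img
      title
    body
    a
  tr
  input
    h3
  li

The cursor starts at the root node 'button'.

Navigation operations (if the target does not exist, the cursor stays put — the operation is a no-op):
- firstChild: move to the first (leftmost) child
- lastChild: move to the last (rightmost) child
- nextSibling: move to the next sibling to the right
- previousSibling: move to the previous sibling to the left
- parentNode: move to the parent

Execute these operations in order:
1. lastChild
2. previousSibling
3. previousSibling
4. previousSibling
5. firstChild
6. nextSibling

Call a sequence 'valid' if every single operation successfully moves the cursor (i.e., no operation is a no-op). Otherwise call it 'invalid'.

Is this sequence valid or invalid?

Answer: valid

Derivation:
After 1 (lastChild): li
After 2 (previousSibling): input
After 3 (previousSibling): tr
After 4 (previousSibling): label
After 5 (firstChild): ul
After 6 (nextSibling): span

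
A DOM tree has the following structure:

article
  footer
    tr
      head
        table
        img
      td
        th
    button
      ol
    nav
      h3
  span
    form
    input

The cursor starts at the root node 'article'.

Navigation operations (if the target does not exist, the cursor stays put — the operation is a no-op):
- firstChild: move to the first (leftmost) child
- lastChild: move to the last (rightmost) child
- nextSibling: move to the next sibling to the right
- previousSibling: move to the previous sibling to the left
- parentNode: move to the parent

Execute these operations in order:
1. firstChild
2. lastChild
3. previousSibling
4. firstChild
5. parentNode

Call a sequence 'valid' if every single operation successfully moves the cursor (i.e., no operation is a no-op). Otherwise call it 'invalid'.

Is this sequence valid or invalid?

Answer: valid

Derivation:
After 1 (firstChild): footer
After 2 (lastChild): nav
After 3 (previousSibling): button
After 4 (firstChild): ol
After 5 (parentNode): button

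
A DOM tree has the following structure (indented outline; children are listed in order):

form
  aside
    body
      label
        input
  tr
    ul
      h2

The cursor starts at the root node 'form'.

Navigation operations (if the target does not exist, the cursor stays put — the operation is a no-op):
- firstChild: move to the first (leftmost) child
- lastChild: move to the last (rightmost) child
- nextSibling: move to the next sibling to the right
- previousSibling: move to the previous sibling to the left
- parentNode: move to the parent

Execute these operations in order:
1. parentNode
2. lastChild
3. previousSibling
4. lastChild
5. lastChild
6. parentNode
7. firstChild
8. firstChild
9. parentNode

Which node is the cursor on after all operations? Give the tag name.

After 1 (parentNode): form (no-op, stayed)
After 2 (lastChild): tr
After 3 (previousSibling): aside
After 4 (lastChild): body
After 5 (lastChild): label
After 6 (parentNode): body
After 7 (firstChild): label
After 8 (firstChild): input
After 9 (parentNode): label

Answer: label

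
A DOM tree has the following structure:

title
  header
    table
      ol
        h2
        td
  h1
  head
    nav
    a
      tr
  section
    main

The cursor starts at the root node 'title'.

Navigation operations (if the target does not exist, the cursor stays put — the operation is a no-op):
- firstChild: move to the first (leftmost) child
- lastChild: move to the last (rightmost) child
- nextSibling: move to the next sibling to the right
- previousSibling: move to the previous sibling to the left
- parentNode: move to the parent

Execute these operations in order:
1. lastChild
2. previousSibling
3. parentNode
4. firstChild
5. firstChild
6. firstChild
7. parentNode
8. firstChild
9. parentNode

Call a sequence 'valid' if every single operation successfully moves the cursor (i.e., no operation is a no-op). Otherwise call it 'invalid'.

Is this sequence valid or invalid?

Answer: valid

Derivation:
After 1 (lastChild): section
After 2 (previousSibling): head
After 3 (parentNode): title
After 4 (firstChild): header
After 5 (firstChild): table
After 6 (firstChild): ol
After 7 (parentNode): table
After 8 (firstChild): ol
After 9 (parentNode): table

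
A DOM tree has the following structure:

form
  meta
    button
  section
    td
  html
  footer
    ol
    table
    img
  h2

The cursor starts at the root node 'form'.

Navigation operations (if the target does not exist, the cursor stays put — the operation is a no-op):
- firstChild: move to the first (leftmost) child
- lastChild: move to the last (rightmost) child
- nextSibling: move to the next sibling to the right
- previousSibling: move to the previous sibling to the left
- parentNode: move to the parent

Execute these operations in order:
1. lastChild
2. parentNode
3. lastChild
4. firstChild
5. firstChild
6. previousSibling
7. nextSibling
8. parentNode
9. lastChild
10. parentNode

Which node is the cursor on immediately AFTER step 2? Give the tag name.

After 1 (lastChild): h2
After 2 (parentNode): form

Answer: form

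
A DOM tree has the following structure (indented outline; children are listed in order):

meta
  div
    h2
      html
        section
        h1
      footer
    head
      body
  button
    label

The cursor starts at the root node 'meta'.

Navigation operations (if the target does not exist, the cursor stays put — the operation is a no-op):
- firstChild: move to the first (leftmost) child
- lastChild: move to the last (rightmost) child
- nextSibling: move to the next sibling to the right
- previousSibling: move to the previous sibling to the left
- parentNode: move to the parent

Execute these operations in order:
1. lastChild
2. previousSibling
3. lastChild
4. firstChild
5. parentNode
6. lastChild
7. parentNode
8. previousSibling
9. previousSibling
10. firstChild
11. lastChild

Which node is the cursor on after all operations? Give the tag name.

After 1 (lastChild): button
After 2 (previousSibling): div
After 3 (lastChild): head
After 4 (firstChild): body
After 5 (parentNode): head
After 6 (lastChild): body
After 7 (parentNode): head
After 8 (previousSibling): h2
After 9 (previousSibling): h2 (no-op, stayed)
After 10 (firstChild): html
After 11 (lastChild): h1

Answer: h1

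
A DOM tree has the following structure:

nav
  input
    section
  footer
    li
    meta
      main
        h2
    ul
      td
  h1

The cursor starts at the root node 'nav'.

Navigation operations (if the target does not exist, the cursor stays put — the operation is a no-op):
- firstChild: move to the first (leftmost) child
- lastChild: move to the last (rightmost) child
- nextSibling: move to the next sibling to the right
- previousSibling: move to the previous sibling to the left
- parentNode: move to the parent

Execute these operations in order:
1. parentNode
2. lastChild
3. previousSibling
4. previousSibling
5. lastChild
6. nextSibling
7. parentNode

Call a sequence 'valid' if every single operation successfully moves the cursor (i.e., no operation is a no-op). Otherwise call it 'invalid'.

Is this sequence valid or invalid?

After 1 (parentNode): nav (no-op, stayed)
After 2 (lastChild): h1
After 3 (previousSibling): footer
After 4 (previousSibling): input
After 5 (lastChild): section
After 6 (nextSibling): section (no-op, stayed)
After 7 (parentNode): input

Answer: invalid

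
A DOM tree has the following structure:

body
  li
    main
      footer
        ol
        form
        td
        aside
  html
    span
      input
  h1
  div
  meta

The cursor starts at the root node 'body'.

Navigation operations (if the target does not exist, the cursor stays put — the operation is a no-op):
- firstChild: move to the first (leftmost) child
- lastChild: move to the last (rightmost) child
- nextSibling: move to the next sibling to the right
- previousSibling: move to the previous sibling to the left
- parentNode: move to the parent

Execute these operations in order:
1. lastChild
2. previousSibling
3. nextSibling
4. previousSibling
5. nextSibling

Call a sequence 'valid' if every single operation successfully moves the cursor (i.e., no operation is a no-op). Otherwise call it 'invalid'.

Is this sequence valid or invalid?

Answer: valid

Derivation:
After 1 (lastChild): meta
After 2 (previousSibling): div
After 3 (nextSibling): meta
After 4 (previousSibling): div
After 5 (nextSibling): meta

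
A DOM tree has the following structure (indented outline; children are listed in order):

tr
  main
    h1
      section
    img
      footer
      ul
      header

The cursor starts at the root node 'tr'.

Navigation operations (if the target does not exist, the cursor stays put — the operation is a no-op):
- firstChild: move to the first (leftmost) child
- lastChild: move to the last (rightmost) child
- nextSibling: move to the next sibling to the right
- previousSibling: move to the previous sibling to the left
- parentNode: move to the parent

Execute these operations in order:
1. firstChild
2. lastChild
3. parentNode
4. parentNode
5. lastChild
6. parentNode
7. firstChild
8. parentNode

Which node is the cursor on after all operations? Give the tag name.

After 1 (firstChild): main
After 2 (lastChild): img
After 3 (parentNode): main
After 4 (parentNode): tr
After 5 (lastChild): main
After 6 (parentNode): tr
After 7 (firstChild): main
After 8 (parentNode): tr

Answer: tr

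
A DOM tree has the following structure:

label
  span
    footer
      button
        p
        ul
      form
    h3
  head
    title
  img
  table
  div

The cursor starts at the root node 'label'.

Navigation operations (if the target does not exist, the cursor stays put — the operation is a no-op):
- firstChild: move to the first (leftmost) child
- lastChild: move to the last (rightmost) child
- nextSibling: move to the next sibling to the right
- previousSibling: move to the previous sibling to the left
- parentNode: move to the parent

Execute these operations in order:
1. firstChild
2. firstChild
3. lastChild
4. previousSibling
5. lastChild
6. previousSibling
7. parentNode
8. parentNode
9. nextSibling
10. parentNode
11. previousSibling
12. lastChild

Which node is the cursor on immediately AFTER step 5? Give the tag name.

After 1 (firstChild): span
After 2 (firstChild): footer
After 3 (lastChild): form
After 4 (previousSibling): button
After 5 (lastChild): ul

Answer: ul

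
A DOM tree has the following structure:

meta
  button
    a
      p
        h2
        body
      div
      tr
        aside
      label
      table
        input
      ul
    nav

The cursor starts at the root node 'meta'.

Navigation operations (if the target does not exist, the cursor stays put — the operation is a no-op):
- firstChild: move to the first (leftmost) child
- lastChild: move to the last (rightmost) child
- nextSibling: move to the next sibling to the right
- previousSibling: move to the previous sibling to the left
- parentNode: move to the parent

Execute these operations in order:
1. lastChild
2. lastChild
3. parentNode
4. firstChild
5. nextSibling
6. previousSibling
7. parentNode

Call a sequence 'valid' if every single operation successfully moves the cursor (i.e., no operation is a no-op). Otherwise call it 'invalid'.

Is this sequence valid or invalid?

Answer: valid

Derivation:
After 1 (lastChild): button
After 2 (lastChild): nav
After 3 (parentNode): button
After 4 (firstChild): a
After 5 (nextSibling): nav
After 6 (previousSibling): a
After 7 (parentNode): button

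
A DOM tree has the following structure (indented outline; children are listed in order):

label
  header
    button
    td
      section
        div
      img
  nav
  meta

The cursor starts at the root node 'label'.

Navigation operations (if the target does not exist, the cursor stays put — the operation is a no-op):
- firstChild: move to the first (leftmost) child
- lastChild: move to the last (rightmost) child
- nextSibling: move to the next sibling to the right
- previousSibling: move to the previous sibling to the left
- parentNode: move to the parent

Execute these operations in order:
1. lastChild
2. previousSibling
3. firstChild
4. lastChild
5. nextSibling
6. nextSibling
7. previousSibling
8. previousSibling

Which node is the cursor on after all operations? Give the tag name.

Answer: header

Derivation:
After 1 (lastChild): meta
After 2 (previousSibling): nav
After 3 (firstChild): nav (no-op, stayed)
After 4 (lastChild): nav (no-op, stayed)
After 5 (nextSibling): meta
After 6 (nextSibling): meta (no-op, stayed)
After 7 (previousSibling): nav
After 8 (previousSibling): header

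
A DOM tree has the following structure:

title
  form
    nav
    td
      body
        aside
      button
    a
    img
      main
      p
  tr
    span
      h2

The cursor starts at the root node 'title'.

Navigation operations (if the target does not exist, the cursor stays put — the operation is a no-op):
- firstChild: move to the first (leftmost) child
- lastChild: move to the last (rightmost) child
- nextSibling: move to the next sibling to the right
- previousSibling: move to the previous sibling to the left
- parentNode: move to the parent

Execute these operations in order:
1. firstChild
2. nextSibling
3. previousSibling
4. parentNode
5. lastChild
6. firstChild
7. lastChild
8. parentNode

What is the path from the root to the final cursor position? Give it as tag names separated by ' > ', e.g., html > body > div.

Answer: title > tr > span

Derivation:
After 1 (firstChild): form
After 2 (nextSibling): tr
After 3 (previousSibling): form
After 4 (parentNode): title
After 5 (lastChild): tr
After 6 (firstChild): span
After 7 (lastChild): h2
After 8 (parentNode): span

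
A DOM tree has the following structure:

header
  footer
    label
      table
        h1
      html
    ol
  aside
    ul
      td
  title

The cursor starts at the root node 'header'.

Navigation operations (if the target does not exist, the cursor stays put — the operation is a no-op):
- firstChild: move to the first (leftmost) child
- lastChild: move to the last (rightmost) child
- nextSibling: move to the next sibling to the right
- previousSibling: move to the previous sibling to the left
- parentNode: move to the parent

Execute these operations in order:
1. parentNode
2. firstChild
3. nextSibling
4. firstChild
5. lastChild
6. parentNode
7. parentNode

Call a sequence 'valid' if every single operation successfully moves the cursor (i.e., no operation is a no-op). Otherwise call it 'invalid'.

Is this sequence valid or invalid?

After 1 (parentNode): header (no-op, stayed)
After 2 (firstChild): footer
After 3 (nextSibling): aside
After 4 (firstChild): ul
After 5 (lastChild): td
After 6 (parentNode): ul
After 7 (parentNode): aside

Answer: invalid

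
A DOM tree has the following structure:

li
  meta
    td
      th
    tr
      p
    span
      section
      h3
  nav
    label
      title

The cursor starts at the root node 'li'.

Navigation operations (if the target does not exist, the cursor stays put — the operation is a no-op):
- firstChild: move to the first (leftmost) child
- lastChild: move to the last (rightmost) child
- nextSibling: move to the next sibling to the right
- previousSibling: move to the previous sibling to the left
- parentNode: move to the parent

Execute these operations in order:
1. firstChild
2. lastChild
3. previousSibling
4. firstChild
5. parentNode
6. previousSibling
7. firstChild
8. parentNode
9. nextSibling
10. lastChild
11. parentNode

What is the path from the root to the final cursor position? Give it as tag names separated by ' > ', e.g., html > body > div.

After 1 (firstChild): meta
After 2 (lastChild): span
After 3 (previousSibling): tr
After 4 (firstChild): p
After 5 (parentNode): tr
After 6 (previousSibling): td
After 7 (firstChild): th
After 8 (parentNode): td
After 9 (nextSibling): tr
After 10 (lastChild): p
After 11 (parentNode): tr

Answer: li > meta > tr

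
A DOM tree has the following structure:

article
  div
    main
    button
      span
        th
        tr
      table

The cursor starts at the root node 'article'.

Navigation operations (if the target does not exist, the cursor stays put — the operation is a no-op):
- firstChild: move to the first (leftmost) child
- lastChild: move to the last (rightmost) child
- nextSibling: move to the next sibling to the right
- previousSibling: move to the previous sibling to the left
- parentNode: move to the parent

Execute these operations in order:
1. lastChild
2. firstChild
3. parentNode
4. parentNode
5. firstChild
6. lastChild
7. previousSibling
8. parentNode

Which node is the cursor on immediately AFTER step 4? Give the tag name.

After 1 (lastChild): div
After 2 (firstChild): main
After 3 (parentNode): div
After 4 (parentNode): article

Answer: article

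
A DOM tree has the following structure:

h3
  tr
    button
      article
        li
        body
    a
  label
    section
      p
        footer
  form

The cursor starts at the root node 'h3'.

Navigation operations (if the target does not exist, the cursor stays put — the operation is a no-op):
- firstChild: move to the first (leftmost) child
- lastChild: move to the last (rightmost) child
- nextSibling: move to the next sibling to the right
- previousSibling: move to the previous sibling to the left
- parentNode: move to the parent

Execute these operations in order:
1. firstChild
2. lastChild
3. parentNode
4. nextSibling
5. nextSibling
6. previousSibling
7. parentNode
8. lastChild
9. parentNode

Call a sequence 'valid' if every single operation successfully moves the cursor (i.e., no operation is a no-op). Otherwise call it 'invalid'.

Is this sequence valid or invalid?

Answer: valid

Derivation:
After 1 (firstChild): tr
After 2 (lastChild): a
After 3 (parentNode): tr
After 4 (nextSibling): label
After 5 (nextSibling): form
After 6 (previousSibling): label
After 7 (parentNode): h3
After 8 (lastChild): form
After 9 (parentNode): h3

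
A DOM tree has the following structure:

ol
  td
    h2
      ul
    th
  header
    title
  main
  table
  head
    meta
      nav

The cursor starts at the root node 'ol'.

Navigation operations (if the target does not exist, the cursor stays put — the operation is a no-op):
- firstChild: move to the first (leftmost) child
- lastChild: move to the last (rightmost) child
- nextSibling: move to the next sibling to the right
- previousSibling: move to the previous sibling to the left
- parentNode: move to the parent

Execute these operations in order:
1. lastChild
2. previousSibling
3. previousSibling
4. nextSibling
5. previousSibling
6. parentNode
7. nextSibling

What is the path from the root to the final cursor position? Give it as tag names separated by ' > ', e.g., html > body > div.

After 1 (lastChild): head
After 2 (previousSibling): table
After 3 (previousSibling): main
After 4 (nextSibling): table
After 5 (previousSibling): main
After 6 (parentNode): ol
After 7 (nextSibling): ol (no-op, stayed)

Answer: ol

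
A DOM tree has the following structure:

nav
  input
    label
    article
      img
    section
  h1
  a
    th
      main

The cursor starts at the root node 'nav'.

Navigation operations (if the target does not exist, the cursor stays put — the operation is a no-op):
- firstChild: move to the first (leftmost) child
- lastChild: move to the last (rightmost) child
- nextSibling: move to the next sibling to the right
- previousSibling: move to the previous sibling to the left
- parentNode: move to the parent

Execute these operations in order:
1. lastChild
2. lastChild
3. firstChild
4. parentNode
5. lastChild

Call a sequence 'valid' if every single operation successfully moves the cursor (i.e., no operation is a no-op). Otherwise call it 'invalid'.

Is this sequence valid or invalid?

Answer: valid

Derivation:
After 1 (lastChild): a
After 2 (lastChild): th
After 3 (firstChild): main
After 4 (parentNode): th
After 5 (lastChild): main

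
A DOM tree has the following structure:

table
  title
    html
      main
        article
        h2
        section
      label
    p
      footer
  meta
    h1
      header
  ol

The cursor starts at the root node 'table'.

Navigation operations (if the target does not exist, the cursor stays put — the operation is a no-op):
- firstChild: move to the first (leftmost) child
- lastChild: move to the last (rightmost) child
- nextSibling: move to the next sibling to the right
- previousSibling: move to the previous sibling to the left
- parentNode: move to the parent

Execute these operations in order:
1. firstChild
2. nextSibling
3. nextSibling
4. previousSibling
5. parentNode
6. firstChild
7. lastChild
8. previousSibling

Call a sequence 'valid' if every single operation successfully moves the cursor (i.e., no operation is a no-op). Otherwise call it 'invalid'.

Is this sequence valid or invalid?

After 1 (firstChild): title
After 2 (nextSibling): meta
After 3 (nextSibling): ol
After 4 (previousSibling): meta
After 5 (parentNode): table
After 6 (firstChild): title
After 7 (lastChild): p
After 8 (previousSibling): html

Answer: valid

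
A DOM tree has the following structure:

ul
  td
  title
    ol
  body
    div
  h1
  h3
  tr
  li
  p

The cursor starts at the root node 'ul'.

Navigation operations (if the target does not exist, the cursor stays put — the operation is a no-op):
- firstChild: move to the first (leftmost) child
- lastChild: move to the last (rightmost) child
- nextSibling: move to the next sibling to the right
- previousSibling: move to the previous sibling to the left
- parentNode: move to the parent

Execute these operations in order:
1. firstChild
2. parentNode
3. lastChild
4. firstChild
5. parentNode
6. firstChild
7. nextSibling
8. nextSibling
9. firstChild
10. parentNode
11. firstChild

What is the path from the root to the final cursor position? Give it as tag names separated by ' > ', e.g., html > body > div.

Answer: ul > body > div

Derivation:
After 1 (firstChild): td
After 2 (parentNode): ul
After 3 (lastChild): p
After 4 (firstChild): p (no-op, stayed)
After 5 (parentNode): ul
After 6 (firstChild): td
After 7 (nextSibling): title
After 8 (nextSibling): body
After 9 (firstChild): div
After 10 (parentNode): body
After 11 (firstChild): div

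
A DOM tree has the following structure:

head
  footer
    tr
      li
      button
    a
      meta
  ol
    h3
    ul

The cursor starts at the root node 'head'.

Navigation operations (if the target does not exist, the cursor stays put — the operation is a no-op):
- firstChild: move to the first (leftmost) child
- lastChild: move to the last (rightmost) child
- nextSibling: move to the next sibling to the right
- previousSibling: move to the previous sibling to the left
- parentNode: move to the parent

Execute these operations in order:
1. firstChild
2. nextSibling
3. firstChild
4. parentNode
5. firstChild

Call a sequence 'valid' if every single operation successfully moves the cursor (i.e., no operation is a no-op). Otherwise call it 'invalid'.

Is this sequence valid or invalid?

Answer: valid

Derivation:
After 1 (firstChild): footer
After 2 (nextSibling): ol
After 3 (firstChild): h3
After 4 (parentNode): ol
After 5 (firstChild): h3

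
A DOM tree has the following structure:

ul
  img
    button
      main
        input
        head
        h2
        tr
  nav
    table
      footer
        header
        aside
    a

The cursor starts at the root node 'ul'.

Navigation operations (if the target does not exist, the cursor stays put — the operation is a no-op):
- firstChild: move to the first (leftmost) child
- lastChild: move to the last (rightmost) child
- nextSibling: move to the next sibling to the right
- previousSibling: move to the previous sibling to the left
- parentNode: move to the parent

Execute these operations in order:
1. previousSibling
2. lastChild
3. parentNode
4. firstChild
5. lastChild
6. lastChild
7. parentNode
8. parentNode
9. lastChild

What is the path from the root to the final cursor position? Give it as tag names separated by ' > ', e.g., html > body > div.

After 1 (previousSibling): ul (no-op, stayed)
After 2 (lastChild): nav
After 3 (parentNode): ul
After 4 (firstChild): img
After 5 (lastChild): button
After 6 (lastChild): main
After 7 (parentNode): button
After 8 (parentNode): img
After 9 (lastChild): button

Answer: ul > img > button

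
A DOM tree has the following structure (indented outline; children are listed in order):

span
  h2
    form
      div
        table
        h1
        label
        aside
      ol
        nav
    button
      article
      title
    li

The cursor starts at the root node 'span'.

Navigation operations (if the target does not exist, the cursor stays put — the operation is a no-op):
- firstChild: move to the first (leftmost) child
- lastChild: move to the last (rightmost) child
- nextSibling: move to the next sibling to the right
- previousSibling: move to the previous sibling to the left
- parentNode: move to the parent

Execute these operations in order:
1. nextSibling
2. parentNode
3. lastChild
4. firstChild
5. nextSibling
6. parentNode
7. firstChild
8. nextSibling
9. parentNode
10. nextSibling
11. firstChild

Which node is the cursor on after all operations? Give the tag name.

After 1 (nextSibling): span (no-op, stayed)
After 2 (parentNode): span (no-op, stayed)
After 3 (lastChild): h2
After 4 (firstChild): form
After 5 (nextSibling): button
After 6 (parentNode): h2
After 7 (firstChild): form
After 8 (nextSibling): button
After 9 (parentNode): h2
After 10 (nextSibling): h2 (no-op, stayed)
After 11 (firstChild): form

Answer: form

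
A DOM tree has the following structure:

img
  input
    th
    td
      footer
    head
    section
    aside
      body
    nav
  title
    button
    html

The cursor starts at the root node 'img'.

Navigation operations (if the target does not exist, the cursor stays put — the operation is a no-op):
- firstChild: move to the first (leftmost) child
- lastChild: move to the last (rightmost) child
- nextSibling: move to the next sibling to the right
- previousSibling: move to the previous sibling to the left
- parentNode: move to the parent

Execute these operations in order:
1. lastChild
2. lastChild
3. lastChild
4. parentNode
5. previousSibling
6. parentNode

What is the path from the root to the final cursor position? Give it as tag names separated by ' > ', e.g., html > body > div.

Answer: img

Derivation:
After 1 (lastChild): title
After 2 (lastChild): html
After 3 (lastChild): html (no-op, stayed)
After 4 (parentNode): title
After 5 (previousSibling): input
After 6 (parentNode): img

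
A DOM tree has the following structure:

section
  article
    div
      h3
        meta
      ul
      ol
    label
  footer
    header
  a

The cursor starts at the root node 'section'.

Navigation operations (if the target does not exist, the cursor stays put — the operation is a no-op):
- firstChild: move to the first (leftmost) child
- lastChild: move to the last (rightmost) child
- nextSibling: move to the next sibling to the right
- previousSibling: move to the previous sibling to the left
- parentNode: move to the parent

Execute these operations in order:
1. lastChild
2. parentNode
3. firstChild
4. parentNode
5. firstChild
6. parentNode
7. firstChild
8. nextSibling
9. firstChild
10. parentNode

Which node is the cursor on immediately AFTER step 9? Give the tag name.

After 1 (lastChild): a
After 2 (parentNode): section
After 3 (firstChild): article
After 4 (parentNode): section
After 5 (firstChild): article
After 6 (parentNode): section
After 7 (firstChild): article
After 8 (nextSibling): footer
After 9 (firstChild): header

Answer: header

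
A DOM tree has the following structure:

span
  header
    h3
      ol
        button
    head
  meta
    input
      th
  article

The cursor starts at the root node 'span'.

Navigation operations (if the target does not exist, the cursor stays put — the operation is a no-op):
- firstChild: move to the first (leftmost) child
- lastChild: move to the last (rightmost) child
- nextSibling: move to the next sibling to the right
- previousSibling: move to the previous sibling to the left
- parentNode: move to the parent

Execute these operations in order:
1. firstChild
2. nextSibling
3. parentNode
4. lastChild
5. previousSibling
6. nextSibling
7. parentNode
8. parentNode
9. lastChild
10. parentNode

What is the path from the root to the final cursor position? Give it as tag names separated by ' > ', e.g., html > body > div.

After 1 (firstChild): header
After 2 (nextSibling): meta
After 3 (parentNode): span
After 4 (lastChild): article
After 5 (previousSibling): meta
After 6 (nextSibling): article
After 7 (parentNode): span
After 8 (parentNode): span (no-op, stayed)
After 9 (lastChild): article
After 10 (parentNode): span

Answer: span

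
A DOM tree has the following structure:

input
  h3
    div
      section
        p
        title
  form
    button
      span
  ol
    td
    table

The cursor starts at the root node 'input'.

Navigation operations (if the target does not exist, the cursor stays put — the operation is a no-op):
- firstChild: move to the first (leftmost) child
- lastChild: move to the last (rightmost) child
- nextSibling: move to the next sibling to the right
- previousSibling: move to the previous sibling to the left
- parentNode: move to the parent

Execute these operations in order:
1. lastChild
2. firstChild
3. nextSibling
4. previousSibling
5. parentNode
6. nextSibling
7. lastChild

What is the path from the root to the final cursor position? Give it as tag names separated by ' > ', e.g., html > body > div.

After 1 (lastChild): ol
After 2 (firstChild): td
After 3 (nextSibling): table
After 4 (previousSibling): td
After 5 (parentNode): ol
After 6 (nextSibling): ol (no-op, stayed)
After 7 (lastChild): table

Answer: input > ol > table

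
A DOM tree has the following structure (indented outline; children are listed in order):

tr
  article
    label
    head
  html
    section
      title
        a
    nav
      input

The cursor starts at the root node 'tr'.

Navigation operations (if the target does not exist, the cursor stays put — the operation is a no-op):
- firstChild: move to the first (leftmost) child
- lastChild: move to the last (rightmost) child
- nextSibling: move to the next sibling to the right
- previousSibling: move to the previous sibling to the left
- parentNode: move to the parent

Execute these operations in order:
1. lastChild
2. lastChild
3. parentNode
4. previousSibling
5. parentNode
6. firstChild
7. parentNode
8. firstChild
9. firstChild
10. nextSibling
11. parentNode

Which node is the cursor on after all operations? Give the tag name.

Answer: article

Derivation:
After 1 (lastChild): html
After 2 (lastChild): nav
After 3 (parentNode): html
After 4 (previousSibling): article
After 5 (parentNode): tr
After 6 (firstChild): article
After 7 (parentNode): tr
After 8 (firstChild): article
After 9 (firstChild): label
After 10 (nextSibling): head
After 11 (parentNode): article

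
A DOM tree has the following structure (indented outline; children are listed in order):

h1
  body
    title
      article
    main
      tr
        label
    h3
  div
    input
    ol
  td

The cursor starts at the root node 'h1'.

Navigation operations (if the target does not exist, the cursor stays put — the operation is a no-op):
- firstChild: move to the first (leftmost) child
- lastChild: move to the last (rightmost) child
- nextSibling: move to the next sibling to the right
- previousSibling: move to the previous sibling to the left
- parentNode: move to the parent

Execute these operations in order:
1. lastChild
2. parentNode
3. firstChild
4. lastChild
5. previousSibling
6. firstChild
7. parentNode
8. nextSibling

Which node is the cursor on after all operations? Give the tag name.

Answer: h3

Derivation:
After 1 (lastChild): td
After 2 (parentNode): h1
After 3 (firstChild): body
After 4 (lastChild): h3
After 5 (previousSibling): main
After 6 (firstChild): tr
After 7 (parentNode): main
After 8 (nextSibling): h3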